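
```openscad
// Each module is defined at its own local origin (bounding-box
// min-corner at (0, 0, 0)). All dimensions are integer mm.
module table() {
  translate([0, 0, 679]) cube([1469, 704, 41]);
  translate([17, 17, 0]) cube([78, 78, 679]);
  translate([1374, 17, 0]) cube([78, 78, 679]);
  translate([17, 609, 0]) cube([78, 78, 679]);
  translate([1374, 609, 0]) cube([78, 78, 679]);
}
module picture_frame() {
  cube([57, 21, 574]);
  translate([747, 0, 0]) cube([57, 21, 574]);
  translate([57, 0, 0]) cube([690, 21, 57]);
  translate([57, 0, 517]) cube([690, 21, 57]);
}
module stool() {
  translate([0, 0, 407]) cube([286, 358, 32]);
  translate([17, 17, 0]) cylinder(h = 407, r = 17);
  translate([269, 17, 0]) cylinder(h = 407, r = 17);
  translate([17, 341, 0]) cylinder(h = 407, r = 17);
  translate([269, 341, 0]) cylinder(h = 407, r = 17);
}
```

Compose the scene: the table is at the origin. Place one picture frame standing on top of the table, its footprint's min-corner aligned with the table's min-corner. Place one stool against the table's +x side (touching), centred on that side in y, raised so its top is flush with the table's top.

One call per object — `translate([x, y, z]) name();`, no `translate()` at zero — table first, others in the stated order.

table();
translate([0, 0, 720]) picture_frame();
translate([1469, 173, 281]) stool();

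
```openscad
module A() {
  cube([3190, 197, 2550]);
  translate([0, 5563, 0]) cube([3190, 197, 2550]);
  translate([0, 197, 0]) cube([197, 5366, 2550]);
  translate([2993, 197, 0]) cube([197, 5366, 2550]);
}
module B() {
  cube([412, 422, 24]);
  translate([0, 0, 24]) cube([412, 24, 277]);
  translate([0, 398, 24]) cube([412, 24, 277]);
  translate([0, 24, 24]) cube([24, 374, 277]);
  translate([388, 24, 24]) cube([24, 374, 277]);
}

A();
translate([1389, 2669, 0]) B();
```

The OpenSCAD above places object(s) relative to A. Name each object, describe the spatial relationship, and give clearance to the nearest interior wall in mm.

Clearances: x = 1192, y = 2472; minimum 1192 mm.

A is a house frame. B is an open box. The open box sits inside the house frame, centred. The clearance to the nearest interior wall is 1192 mm.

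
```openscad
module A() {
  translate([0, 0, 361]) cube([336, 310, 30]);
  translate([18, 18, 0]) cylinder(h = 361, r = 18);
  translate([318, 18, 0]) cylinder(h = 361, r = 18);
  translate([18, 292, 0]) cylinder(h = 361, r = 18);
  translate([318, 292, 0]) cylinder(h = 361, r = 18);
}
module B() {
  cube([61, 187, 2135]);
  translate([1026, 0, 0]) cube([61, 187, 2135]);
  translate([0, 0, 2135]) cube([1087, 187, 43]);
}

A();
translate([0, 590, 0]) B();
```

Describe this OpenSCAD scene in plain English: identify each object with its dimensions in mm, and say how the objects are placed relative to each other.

A is a simple wooden stool: a rectangular seat 336 mm (x) by 310 mm (y), 30 mm thick, top face at z = 391 mm, on four round legs, each 36 mm in diameter. The legs rest on z = 0, each leg's axis is inset half a diameter from the nearest pair of seat edges (so the leg's bounding box is flush with the corner).

B is a rectangular door frame: two vertical jambs of 61×187 mm section, 2135 mm tall, with a clear opening 965 mm wide between their inner faces. A header 43 mm tall and 187 mm deep lies on top of the jambs and spans the full outside width.

The door frame is on the floor beside the stool on its +y side.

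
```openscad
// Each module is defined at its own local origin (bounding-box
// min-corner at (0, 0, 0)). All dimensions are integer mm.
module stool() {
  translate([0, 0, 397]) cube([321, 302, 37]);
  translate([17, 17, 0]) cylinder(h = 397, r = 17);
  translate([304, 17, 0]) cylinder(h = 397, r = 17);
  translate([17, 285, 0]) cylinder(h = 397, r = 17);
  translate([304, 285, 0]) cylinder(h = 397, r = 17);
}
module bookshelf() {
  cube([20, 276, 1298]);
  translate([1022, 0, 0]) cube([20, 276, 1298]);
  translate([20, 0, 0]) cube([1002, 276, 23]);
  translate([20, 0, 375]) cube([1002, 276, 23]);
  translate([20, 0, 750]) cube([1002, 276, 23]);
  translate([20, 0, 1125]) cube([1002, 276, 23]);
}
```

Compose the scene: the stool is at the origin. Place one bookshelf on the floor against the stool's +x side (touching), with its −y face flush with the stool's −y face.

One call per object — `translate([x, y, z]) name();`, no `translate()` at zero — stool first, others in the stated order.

stool();
translate([321, 0, 0]) bookshelf();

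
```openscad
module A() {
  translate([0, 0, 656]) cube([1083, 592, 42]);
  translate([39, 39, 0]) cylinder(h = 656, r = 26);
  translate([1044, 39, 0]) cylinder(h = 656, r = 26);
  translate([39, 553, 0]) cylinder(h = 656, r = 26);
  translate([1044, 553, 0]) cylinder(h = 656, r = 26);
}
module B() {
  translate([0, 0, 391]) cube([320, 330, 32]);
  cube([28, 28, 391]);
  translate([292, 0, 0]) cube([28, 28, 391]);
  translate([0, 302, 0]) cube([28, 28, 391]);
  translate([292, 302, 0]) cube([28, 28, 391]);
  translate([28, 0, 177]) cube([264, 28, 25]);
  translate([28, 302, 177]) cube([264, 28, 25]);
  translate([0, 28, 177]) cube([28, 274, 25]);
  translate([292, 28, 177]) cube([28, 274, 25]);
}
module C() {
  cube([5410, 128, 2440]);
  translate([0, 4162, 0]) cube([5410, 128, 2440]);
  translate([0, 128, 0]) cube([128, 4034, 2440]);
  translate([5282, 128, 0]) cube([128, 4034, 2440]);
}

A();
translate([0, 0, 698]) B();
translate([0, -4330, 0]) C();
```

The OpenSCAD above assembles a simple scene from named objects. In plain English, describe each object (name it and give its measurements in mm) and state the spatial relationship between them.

A is a table with a 1083×592 mm rectangular top, 42 mm thick, top surface at z = 698 mm, supported by four round legs of 52 mm diameter, each leg's bounding box inset 13 mm from the nearest pair of top edges, running from the floor.

B is a four-legged stool. The seat is 320×330 mm, 32 mm thick, top at z = 423 mm. It stands on four square legs, each 28×28 mm in cross-section, from z = 0 to the seat underside, each flush with a corner of the seat. Four stretchers, 28 mm wide and 25 mm tall, connect adjacent legs with their undersides at z = 177 mm, each running between the inner faces of the legs it joins and aligned with the legs' outer faces on the other axis.

C is a box-shaped house frame (walls only): outside footprint 5410×4290 mm, wall height 2440 mm, wall thickness 128 mm. The two y-facing walls run the full x-width; the two x-facing walls fit between the inner faces of the y-facing walls.

The stool is on top of the table. The house frame is on the floor beside the table on its −y side.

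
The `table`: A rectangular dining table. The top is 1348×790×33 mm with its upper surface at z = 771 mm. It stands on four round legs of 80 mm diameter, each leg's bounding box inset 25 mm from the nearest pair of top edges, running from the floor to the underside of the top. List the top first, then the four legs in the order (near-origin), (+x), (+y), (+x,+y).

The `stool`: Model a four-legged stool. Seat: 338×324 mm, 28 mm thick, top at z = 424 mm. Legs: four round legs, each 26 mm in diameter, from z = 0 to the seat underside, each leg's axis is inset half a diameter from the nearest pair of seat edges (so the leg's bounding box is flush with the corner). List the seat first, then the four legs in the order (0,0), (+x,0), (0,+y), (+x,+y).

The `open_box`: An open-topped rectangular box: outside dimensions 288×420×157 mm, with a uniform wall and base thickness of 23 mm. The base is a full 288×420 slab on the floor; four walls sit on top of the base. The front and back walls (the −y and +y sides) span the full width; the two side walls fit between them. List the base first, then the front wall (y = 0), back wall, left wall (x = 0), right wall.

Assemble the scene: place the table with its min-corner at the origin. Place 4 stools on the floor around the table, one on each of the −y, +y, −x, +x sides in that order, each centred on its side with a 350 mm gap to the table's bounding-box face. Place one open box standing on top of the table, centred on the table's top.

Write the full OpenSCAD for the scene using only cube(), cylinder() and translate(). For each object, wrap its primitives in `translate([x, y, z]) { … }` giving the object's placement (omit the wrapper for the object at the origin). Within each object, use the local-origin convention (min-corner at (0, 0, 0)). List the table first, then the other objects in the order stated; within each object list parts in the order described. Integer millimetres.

translate([0, 0, 738]) cube([1348, 790, 33]);
translate([65, 65, 0]) cylinder(h = 738, r = 40);
translate([1283, 65, 0]) cylinder(h = 738, r = 40);
translate([65, 725, 0]) cylinder(h = 738, r = 40);
translate([1283, 725, 0]) cylinder(h = 738, r = 40);
translate([505, -674, 0]) {
  translate([0, 0, 396]) cube([338, 324, 28]);
  translate([13, 13, 0]) cylinder(h = 396, r = 13);
  translate([325, 13, 0]) cylinder(h = 396, r = 13);
  translate([13, 311, 0]) cylinder(h = 396, r = 13);
  translate([325, 311, 0]) cylinder(h = 396, r = 13);
}
translate([505, 1140, 0]) {
  translate([0, 0, 396]) cube([338, 324, 28]);
  translate([13, 13, 0]) cylinder(h = 396, r = 13);
  translate([325, 13, 0]) cylinder(h = 396, r = 13);
  translate([13, 311, 0]) cylinder(h = 396, r = 13);
  translate([325, 311, 0]) cylinder(h = 396, r = 13);
}
translate([-688, 233, 0]) {
  translate([0, 0, 396]) cube([338, 324, 28]);
  translate([13, 13, 0]) cylinder(h = 396, r = 13);
  translate([325, 13, 0]) cylinder(h = 396, r = 13);
  translate([13, 311, 0]) cylinder(h = 396, r = 13);
  translate([325, 311, 0]) cylinder(h = 396, r = 13);
}
translate([1698, 233, 0]) {
  translate([0, 0, 396]) cube([338, 324, 28]);
  translate([13, 13, 0]) cylinder(h = 396, r = 13);
  translate([325, 13, 0]) cylinder(h = 396, r = 13);
  translate([13, 311, 0]) cylinder(h = 396, r = 13);
  translate([325, 311, 0]) cylinder(h = 396, r = 13);
}
translate([530, 185, 771]) {
  cube([288, 420, 23]);
  translate([0, 0, 23]) cube([288, 23, 134]);
  translate([0, 397, 23]) cube([288, 23, 134]);
  translate([0, 23, 23]) cube([23, 374, 134]);
  translate([265, 23, 23]) cube([23, 374, 134]);
}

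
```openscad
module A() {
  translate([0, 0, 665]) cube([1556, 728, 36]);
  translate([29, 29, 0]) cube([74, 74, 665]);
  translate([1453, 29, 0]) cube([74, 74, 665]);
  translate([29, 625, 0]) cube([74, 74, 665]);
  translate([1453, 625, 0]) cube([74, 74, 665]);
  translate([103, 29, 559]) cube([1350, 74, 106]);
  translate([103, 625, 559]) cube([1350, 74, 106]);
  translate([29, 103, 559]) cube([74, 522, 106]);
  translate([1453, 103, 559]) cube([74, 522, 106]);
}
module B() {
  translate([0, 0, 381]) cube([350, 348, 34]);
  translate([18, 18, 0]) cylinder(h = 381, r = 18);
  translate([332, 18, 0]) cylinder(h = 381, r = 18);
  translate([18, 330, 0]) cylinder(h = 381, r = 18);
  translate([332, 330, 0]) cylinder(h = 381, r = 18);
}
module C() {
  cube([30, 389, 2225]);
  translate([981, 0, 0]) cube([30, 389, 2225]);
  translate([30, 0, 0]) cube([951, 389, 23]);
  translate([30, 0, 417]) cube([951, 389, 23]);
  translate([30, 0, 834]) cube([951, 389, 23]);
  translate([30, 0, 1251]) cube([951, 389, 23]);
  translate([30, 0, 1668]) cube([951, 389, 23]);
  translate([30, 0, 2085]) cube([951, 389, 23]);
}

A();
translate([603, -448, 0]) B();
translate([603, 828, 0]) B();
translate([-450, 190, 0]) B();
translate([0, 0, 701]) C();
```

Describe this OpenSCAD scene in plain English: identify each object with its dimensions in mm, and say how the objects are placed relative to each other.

A is a table: top 1556 mm (x) × 728 mm (y), 36 mm thick, upper face at z = 701 mm, on four 74×74 mm square legs, each inset 29 mm from the nearest pair of top edges, running from z = 0 to the bottom of the top. Four apron rails, 74 mm thick and 106 mm tall, run between adjacent legs with their top edges flush with the underside of the top and their outer faces flush with the legs' outer faces.

B is a simple wooden stool: a rectangular seat 350 mm (x) by 348 mm (y), 34 mm thick, top face at z = 415 mm, on four round legs, each 36 mm in diameter. The legs rest on z = 0, each leg's axis is inset half a diameter from the nearest pair of seat edges (so the leg's bounding box is flush with the corner).

C is a bookshelf 1011 mm wide overall, 389 mm deep and 2225 mm tall. The two sides are 30 mm thick vertical panels. 6 horizontal shelves of 23 mm thickness span between the inner faces of the sides; the lowest shelf sits on the floor and shelves are stacked with a clear vertical gap of 394 mm between each pair.

Three stools sit around the table at the −y, +y, −x sides. The bookshelf is on top of the table.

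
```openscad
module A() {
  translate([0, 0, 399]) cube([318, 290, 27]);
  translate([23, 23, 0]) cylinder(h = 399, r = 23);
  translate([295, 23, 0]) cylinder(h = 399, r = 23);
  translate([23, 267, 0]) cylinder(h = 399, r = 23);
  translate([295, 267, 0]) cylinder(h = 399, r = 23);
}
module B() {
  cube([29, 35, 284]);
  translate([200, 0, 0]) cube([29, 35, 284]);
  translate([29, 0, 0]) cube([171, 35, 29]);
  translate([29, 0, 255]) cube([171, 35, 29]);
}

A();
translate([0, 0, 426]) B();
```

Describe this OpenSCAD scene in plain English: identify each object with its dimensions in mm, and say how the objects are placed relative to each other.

A is a four-legged stool. The seat is 318×290 mm, 27 mm thick, top at z = 426 mm. It stands on four round legs, each 46 mm in diameter, from z = 0 to the seat underside, each leg's axis is inset half a diameter from the nearest pair of seat edges (so the leg's bounding box is flush with the corner).

B is a picture frame with a 171×226 mm rectangular opening (x by z) and a uniform 29 mm border on every side. Frame depth is 35 mm along y. It is built from two vertical stiles running the full outside height and two horizontal rails spanning the gap between the stiles.

The picture frame is on top of the stool.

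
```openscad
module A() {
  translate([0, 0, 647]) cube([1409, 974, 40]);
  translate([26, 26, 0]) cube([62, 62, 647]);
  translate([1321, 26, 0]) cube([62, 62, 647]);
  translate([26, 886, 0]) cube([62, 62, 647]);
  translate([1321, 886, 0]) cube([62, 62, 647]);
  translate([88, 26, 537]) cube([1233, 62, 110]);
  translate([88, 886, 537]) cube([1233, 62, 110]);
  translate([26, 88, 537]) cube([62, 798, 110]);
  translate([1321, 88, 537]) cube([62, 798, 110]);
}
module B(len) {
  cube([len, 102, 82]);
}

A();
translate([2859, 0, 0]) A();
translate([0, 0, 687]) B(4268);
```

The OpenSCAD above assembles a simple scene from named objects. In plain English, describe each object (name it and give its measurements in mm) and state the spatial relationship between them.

A is a rectangular dining table. The top is 1409×974×40 mm with its upper surface at z = 687 mm. It stands on four 62×62 mm square legs, each inset 26 mm from the nearest pair of top edges, running from the floor to the underside of the top. Four apron rails, 62 mm thick and 110 mm tall, run between adjacent legs with their top edges flush with the underside of the top and their outer faces flush with the legs' outer faces.

B is a rectangular beam 4268 mm long (x), 102 mm deep (y), 82 mm thick (z).

The beam spans the tops of two tables placed 1450 mm apart, resting at z = 687 mm.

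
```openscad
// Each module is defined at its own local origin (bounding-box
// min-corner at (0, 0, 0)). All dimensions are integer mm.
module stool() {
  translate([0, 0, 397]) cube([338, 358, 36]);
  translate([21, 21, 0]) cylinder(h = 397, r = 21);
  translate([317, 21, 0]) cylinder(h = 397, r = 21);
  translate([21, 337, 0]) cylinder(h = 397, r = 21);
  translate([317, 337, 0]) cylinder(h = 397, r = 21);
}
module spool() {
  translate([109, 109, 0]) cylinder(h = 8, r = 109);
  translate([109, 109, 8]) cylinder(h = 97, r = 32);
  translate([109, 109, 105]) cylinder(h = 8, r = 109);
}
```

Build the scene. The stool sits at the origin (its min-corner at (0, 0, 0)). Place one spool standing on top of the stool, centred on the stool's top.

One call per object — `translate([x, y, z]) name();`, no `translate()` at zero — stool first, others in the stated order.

stool();
translate([60, 70, 433]) spool();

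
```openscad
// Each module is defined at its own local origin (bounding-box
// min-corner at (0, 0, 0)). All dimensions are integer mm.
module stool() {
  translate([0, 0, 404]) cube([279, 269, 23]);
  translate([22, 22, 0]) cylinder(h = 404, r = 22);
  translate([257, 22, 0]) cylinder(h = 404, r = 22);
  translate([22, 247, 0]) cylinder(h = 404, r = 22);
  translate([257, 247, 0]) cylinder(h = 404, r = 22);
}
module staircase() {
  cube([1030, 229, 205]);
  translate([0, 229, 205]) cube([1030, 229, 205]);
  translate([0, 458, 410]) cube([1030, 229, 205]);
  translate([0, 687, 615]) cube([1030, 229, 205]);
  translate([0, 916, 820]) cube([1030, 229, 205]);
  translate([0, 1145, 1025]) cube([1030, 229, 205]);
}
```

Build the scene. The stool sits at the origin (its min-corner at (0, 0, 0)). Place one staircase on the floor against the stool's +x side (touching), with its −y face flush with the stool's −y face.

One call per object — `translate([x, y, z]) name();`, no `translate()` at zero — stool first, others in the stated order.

stool();
translate([279, 0, 0]) staircase();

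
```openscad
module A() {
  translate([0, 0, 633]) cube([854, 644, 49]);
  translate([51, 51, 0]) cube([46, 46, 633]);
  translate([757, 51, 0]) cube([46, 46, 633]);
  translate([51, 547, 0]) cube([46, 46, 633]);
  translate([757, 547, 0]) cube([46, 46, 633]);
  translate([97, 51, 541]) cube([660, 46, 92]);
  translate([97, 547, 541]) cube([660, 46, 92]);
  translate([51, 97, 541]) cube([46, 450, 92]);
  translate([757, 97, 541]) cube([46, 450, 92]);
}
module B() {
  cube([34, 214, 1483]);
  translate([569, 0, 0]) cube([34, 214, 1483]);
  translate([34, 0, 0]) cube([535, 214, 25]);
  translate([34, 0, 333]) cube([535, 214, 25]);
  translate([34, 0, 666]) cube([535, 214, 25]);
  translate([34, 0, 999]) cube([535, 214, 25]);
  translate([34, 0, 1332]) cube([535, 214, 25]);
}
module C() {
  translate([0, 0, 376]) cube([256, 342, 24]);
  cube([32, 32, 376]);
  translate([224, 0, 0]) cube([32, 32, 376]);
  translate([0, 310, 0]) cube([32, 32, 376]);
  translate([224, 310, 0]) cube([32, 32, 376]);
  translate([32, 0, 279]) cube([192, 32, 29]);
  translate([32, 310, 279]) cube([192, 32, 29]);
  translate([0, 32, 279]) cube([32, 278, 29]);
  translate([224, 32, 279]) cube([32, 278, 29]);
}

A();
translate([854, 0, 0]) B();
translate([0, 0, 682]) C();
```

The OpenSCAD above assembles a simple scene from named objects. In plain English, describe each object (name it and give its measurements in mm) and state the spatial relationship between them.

A is a table: top 854 mm (x) × 644 mm (y), 49 mm thick, upper face at z = 682 mm, on four 46×46 mm square legs, each inset 51 mm from the nearest pair of top edges, running from z = 0 to the bottom of the top. Four apron rails, 46 mm thick and 92 mm tall, run between adjacent legs with their top edges flush with the underside of the top and their outer faces flush with the legs' outer faces.

B is an open bookshelf. Two side panels, each 34 mm thick, 214 mm deep and 1483 mm tall, stand 603 mm apart (outside-to-outside). Between them sit 5 shelves, each 25 mm thick and 214 mm deep, spanning the full gap between the sides. The bottom shelf rests on the floor (its underside at z = 0) and the clear gap between one shelf's top and the next shelf's underside is 308 mm.

C is a simple wooden stool: a rectangular seat 256 mm (x) by 342 mm (y), 24 mm thick, top face at z = 400 mm, on four square legs, each 32×32 mm in cross-section. The legs rest on z = 0, each flush with a corner of the seat. Four stretchers, 32 mm wide and 29 mm tall, connect adjacent legs with their undersides at z = 279 mm, each running between the inner faces of the legs it joins and aligned with the legs' outer faces on the other axis.

The bookshelf is against the table's +x side, with their −y faces flush. The stool is on top of the table.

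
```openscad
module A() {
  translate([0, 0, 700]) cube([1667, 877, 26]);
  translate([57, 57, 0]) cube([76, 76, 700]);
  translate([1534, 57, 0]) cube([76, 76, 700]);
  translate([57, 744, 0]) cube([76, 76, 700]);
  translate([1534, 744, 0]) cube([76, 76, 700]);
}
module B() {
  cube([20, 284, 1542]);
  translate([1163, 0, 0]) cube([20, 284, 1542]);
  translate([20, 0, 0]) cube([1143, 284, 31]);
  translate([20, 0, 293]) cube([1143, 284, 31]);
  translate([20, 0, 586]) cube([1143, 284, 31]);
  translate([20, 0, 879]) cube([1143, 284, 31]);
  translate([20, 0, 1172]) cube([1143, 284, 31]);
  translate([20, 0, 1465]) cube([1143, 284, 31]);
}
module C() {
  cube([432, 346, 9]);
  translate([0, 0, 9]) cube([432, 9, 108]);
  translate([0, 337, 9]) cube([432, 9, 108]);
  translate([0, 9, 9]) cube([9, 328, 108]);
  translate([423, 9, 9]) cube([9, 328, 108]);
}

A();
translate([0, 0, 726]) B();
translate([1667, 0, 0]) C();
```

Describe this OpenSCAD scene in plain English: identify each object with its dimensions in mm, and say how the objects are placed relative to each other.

A is a table: top 1667 mm (x) × 877 mm (y), 26 mm thick, upper face at z = 726 mm, on four 76×76 mm square legs, each inset 57 mm from the nearest pair of top edges, running from z = 0 to the bottom of the top.

B is an open bookshelf. Two side panels, each 20 mm thick, 284 mm deep and 1542 mm tall, stand 1183 mm apart (outside-to-outside). Between them sit 6 shelves, each 31 mm thick and 284 mm deep, spanning the full gap between the sides. The bottom shelf rests on the floor (its underside at z = 0) and the clear gap between one shelf's top and the next shelf's underside is 262 mm.

C is an open-topped rectangular box: outside dimensions 432×346×117 mm, with a uniform wall and base thickness of 9 mm. The base is a full 432×346 slab on the floor; four walls sit on top of the base. The front and back walls (the −y and +y sides) span the full width; the two side walls fit between them.

The bookshelf is on top of the table. The open box is against the table's +x side, with their −y faces flush.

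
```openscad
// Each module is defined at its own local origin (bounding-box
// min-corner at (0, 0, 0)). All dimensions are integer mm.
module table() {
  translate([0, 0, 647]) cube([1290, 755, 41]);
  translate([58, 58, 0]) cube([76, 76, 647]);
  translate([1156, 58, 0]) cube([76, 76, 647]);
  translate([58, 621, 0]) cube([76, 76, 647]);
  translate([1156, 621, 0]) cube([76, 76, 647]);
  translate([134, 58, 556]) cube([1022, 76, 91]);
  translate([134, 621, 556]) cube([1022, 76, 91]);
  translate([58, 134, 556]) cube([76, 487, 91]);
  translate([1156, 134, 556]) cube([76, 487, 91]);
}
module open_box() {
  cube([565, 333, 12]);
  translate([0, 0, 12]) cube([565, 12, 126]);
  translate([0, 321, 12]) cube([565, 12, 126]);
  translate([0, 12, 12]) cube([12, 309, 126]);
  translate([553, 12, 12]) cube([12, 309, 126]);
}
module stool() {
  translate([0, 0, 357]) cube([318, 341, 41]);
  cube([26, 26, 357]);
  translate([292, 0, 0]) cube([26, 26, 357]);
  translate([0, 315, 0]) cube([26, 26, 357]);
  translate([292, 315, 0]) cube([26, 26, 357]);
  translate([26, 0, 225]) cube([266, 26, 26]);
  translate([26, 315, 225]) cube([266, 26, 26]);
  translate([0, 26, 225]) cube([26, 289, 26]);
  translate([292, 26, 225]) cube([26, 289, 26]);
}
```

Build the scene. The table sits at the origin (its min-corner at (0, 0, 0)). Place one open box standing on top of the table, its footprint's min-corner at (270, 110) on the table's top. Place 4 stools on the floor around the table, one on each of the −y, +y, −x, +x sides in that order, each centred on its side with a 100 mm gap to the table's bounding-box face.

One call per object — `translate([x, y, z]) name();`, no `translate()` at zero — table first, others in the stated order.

table();
translate([270, 110, 688]) open_box();
translate([486, -441, 0]) stool();
translate([486, 855, 0]) stool();
translate([-418, 207, 0]) stool();
translate([1390, 207, 0]) stool();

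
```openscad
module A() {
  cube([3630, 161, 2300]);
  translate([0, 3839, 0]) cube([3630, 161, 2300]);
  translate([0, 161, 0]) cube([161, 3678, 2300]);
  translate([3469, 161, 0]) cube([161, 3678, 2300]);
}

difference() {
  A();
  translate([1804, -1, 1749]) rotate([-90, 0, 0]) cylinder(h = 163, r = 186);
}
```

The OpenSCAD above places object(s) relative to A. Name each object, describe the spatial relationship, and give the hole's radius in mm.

The subtracted cylinder has r = 186 mm.

A is a house frame. The house frame has a circular hole through its front wall. The hole's radius is 186 mm.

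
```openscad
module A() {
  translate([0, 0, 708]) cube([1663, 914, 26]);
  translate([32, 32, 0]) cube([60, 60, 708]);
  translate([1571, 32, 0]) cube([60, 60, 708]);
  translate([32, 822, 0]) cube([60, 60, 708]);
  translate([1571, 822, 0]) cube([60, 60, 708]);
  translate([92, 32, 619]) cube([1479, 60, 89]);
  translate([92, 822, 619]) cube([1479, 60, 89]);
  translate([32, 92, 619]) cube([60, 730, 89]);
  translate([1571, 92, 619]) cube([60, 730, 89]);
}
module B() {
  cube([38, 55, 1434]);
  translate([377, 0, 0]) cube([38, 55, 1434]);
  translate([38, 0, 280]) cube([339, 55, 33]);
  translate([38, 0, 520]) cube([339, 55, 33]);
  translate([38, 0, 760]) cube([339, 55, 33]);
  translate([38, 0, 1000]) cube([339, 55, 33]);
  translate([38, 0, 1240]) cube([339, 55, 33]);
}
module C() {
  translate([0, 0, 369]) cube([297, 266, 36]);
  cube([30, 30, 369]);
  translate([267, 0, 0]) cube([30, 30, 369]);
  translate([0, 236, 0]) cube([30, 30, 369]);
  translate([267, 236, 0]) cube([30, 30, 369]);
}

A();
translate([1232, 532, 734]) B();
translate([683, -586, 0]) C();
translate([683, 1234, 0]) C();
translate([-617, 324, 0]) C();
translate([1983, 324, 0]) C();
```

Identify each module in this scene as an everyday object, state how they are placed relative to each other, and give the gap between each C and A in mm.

A is a table. B is a ladder. C is a stool. The ladder is on top of the table. Four stools sit around the table at the −y, +y, −x, +x sides. The gap between each stool and the table is 320 mm.

Each stool's nearest face is 320 mm from the table's bounding box.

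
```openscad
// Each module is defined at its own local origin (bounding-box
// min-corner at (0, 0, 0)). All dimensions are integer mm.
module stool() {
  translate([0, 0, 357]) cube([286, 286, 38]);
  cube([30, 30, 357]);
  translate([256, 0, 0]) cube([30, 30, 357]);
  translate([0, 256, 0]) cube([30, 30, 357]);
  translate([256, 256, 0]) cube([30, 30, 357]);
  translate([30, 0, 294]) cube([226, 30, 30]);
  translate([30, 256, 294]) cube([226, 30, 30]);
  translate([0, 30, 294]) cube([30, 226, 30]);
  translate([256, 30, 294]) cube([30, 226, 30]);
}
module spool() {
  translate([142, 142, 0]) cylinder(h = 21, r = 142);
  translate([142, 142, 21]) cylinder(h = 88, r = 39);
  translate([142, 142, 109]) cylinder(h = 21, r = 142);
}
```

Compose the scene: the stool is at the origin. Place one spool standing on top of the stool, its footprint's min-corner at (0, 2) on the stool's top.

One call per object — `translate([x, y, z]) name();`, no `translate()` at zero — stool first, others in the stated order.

stool();
translate([0, 2, 395]) spool();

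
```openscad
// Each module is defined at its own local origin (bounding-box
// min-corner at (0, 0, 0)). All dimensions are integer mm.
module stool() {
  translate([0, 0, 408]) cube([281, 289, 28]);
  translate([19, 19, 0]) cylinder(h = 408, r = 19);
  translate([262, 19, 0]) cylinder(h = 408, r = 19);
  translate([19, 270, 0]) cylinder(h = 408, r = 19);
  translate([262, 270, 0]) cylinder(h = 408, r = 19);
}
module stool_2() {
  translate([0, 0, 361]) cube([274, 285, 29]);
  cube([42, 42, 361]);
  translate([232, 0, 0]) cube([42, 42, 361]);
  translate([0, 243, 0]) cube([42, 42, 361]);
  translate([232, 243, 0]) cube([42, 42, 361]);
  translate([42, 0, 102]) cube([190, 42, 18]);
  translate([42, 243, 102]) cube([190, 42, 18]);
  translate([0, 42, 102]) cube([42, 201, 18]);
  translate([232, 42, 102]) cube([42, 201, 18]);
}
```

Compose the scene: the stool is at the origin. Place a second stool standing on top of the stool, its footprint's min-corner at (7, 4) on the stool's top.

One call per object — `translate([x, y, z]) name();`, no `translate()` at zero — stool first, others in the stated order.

stool();
translate([7, 4, 436]) stool_2();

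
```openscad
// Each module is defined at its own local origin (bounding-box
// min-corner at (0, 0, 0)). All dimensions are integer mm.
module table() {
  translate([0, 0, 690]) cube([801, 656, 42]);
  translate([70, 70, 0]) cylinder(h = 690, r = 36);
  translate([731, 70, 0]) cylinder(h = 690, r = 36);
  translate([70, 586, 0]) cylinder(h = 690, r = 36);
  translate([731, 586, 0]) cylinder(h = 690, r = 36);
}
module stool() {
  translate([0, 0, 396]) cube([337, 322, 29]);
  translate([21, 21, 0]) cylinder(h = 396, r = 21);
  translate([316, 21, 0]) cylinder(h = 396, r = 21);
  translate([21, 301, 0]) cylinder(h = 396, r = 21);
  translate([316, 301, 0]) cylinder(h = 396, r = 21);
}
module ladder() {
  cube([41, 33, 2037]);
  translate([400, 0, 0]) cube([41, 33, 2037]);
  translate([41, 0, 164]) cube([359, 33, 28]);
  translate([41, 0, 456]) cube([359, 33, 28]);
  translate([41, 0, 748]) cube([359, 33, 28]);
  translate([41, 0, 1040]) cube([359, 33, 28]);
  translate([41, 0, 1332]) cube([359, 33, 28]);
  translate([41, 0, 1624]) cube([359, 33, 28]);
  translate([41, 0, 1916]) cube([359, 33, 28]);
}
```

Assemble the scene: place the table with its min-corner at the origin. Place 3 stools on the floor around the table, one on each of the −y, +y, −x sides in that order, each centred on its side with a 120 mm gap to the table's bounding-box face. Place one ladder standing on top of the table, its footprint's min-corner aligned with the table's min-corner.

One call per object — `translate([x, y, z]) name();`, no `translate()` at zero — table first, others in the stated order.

table();
translate([232, -442, 0]) stool();
translate([232, 776, 0]) stool();
translate([-457, 167, 0]) stool();
translate([0, 0, 732]) ladder();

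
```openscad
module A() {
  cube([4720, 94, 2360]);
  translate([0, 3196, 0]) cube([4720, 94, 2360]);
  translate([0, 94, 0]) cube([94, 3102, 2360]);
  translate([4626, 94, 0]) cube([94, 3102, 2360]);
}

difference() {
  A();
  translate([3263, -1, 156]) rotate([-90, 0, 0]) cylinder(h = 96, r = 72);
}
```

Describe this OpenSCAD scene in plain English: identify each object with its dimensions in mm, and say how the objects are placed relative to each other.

A is a box-shaped house frame (walls only): outside footprint 4720×3290 mm, wall height 2360 mm, wall thickness 94 mm. The two y-facing walls run the full x-width; the two x-facing walls fit between the inner faces of the y-facing walls.

The house frame has a circular hole of radius 72 mm through its front wall, centred at (x = 3263, z = 156).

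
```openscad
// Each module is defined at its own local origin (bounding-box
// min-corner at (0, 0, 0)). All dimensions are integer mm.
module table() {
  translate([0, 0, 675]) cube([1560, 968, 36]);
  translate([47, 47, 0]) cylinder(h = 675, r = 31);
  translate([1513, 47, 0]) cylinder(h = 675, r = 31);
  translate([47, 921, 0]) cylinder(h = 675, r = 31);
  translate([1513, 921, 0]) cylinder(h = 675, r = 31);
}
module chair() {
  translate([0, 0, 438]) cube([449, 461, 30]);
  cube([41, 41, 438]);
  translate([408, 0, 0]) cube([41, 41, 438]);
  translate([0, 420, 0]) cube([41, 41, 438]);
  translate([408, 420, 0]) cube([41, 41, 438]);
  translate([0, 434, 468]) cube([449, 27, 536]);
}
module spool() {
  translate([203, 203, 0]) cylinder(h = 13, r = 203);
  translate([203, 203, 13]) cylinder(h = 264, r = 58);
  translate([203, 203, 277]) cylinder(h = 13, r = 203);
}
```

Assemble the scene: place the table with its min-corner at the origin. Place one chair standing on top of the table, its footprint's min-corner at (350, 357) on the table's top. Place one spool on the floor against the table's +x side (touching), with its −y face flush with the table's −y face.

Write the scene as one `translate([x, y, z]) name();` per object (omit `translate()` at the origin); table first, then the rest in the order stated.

table();
translate([350, 357, 711]) chair();
translate([1560, 0, 0]) spool();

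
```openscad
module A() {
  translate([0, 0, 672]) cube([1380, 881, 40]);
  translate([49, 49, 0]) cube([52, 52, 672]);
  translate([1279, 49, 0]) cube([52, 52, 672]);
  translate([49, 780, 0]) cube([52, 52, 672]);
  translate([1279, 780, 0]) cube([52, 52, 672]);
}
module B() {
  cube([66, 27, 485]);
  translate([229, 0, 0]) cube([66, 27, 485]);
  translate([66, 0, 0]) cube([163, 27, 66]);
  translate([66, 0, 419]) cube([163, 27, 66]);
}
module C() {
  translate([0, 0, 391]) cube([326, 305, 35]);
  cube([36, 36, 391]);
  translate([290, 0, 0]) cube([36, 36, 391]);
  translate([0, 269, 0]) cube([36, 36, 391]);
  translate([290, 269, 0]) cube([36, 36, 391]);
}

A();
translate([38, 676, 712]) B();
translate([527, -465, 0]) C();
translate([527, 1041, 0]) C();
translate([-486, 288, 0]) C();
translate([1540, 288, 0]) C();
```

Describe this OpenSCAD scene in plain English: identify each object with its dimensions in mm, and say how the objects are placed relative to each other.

A is a table: top 1380 mm (x) × 881 mm (y), 40 mm thick, upper face at z = 712 mm, on four 52×52 mm square legs, each inset 49 mm from the nearest pair of top edges, running from z = 0 to the bottom of the top.

B is a rectangular picture frame lying in the x–z plane (depth along y). The opening is 163 mm wide (x) by 353 mm tall (z), surrounded by a border 66 mm wide on all four sides. The frame is 27 mm deep and is made of two full-height vertical stiles with two horizontal rails fitted between them.

C is a four-legged stool. The seat is a 326×305×35 mm slab whose top surface is at z = 426 mm; four square legs, each 36×36 mm in cross-section, run from the floor (z = 0) to the underside of the seat, each flush with a corner of the seat.

The picture frame is on top of the table. Four stools sit around the table at the −y, +y, −x, +x sides.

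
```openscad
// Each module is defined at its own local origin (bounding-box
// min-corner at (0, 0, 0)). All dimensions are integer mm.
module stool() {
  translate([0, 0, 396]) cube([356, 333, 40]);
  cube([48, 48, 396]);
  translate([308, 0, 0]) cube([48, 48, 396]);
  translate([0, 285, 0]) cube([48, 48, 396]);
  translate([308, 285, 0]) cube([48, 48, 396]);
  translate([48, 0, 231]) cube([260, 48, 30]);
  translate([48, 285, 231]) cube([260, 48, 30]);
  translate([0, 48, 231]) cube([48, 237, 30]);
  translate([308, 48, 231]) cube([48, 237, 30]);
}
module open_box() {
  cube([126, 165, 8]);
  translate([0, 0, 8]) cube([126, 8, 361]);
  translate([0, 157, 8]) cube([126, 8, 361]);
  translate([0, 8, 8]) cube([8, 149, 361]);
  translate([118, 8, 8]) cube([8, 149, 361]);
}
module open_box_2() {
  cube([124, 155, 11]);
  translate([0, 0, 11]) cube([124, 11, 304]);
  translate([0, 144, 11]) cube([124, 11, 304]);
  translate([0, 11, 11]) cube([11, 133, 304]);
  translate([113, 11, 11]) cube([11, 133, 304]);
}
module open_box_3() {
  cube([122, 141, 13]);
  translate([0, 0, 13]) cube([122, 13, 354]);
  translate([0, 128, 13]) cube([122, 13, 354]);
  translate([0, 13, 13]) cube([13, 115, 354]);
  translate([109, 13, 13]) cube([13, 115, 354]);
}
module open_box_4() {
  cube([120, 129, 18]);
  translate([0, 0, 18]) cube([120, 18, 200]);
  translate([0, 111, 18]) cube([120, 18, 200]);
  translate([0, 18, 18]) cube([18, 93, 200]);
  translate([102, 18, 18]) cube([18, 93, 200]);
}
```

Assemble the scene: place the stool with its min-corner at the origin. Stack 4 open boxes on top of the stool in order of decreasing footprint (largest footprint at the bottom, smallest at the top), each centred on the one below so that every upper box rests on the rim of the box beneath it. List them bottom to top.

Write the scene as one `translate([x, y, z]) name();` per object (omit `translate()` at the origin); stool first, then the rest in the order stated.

stool();
translate([115, 84, 436]) open_box();
translate([116, 89, 805]) open_box_2();
translate([117, 96, 1120]) open_box_3();
translate([118, 102, 1487]) open_box_4();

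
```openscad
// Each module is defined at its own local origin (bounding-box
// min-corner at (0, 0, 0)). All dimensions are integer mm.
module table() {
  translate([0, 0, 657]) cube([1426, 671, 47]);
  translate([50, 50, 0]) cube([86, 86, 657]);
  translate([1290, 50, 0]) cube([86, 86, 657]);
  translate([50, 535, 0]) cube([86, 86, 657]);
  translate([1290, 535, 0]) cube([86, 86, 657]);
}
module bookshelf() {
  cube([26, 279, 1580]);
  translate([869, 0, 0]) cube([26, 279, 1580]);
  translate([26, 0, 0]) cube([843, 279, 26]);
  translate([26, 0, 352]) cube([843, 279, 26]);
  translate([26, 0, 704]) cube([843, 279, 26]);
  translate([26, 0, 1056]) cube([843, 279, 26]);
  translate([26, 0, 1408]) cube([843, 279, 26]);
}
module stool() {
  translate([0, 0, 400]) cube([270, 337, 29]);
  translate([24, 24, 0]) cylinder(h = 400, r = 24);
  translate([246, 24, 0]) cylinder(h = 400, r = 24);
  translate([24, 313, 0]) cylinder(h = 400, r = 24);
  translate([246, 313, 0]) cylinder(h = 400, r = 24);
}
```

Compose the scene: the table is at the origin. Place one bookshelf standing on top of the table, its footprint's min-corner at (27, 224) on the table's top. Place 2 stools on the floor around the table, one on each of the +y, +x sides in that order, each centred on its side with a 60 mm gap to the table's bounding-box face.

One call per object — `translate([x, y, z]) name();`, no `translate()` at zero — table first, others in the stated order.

table();
translate([27, 224, 704]) bookshelf();
translate([578, 731, 0]) stool();
translate([1486, 167, 0]) stool();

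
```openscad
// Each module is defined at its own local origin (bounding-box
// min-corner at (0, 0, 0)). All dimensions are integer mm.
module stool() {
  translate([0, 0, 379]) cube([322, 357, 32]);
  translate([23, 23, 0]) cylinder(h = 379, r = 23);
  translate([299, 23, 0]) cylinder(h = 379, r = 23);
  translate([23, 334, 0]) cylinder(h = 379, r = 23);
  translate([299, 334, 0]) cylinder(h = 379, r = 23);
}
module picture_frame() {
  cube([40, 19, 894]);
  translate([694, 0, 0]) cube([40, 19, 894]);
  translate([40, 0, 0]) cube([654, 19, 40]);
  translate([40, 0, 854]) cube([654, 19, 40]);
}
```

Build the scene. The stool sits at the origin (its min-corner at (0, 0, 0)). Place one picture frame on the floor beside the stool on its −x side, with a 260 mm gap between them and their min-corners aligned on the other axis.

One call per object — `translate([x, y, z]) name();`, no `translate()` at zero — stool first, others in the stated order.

stool();
translate([-994, 0, 0]) picture_frame();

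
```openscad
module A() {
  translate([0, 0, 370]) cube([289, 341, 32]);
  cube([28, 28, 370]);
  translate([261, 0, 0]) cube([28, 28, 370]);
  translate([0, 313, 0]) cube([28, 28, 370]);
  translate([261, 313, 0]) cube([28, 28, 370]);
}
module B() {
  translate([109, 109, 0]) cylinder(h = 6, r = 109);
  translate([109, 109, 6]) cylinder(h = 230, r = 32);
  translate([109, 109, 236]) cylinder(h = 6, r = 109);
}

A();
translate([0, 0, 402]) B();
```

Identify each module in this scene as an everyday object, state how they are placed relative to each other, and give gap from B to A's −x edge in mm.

A is a stool. B is a spool. The spool is on top of the stool. The gap from the spool to the stool's −x edge is 0 mm.

The spool's min-x is at 0; the stool's min-x is 0; gap = 0 mm.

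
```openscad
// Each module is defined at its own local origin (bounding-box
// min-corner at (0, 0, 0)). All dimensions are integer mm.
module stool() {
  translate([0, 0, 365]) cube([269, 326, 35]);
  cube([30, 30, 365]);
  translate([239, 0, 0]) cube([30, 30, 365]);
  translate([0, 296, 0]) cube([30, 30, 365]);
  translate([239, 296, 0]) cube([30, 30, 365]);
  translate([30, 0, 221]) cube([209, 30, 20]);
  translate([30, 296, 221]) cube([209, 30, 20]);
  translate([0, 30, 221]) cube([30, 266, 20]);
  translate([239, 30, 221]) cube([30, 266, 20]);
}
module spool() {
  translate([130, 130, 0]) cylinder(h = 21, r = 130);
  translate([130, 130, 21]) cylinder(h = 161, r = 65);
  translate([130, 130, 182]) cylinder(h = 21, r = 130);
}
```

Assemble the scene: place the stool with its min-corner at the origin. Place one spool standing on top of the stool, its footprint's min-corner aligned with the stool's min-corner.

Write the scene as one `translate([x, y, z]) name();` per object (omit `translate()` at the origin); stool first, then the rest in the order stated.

stool();
translate([0, 0, 400]) spool();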